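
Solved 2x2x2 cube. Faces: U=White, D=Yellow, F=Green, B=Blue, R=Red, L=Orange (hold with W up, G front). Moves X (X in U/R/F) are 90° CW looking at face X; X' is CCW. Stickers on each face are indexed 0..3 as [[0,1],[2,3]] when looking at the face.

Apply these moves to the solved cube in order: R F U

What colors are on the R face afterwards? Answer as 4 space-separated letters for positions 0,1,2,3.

After move 1 (R): R=RRRR U=WGWG F=GYGY D=YBYB B=WBWB
After move 2 (F): F=GGYY U=WGOO R=WRGR D=RRYB L=OYOB
After move 3 (U): U=OWOG F=WRYY R=WBGR B=OYWB L=GGOB
Query: R face = WBGR

Answer: W B G R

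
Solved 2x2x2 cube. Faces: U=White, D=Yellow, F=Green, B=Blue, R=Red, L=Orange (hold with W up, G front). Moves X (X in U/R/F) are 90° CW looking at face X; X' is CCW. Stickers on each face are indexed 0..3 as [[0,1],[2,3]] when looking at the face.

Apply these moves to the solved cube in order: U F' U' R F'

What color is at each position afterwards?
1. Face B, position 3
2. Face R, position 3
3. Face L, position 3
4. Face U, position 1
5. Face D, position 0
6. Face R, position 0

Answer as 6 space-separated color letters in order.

After move 1 (U): U=WWWW F=RRGG R=BBRR B=OOBB L=GGOO
After move 2 (F'): F=RGRG U=WWBR R=YBYR D=GOYY L=GWOW
After move 3 (U'): U=WRWB F=GWRG R=RGYR B=YBBB L=OOOW
After move 4 (R): R=YRRG U=WWWG F=GORY D=GBYY B=BBRB
After move 5 (F'): F=OYGR U=WWYR R=BRGG D=OWYY L=OGOW
Query 1: B[3] = B
Query 2: R[3] = G
Query 3: L[3] = W
Query 4: U[1] = W
Query 5: D[0] = O
Query 6: R[0] = B

Answer: B G W W O B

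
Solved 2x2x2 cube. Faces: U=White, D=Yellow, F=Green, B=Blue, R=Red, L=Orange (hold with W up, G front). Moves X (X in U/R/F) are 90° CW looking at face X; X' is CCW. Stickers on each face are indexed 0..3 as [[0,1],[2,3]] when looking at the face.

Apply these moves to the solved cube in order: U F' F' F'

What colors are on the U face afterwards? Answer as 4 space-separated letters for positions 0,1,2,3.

After move 1 (U): U=WWWW F=RRGG R=BBRR B=OOBB L=GGOO
After move 2 (F'): F=RGRG U=WWBR R=YBYR D=GOYY L=GWOW
After move 3 (F'): F=GGRR U=WWYY R=OBGR D=WWYY L=GROB
After move 4 (F'): F=GRGR U=WWOG R=WBWR D=RBYY L=GYOY
Query: U face = WWOG

Answer: W W O G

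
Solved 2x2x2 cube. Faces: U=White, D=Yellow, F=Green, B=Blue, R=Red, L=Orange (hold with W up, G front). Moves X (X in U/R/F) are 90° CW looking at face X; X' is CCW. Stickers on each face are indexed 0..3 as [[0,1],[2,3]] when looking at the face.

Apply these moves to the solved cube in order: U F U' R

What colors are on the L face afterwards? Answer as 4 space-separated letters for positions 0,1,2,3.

Answer: O O O Y

Derivation:
After move 1 (U): U=WWWW F=RRGG R=BBRR B=OOBB L=GGOO
After move 2 (F): F=GRGR U=WWOG R=WBWR D=RBYY L=GYOY
After move 3 (U'): U=WGWO F=GYGR R=GRWR B=WBBB L=OOOY
After move 4 (R): R=WGRR U=WYWR F=GBGY D=RBYW B=OBGB
Query: L face = OOOY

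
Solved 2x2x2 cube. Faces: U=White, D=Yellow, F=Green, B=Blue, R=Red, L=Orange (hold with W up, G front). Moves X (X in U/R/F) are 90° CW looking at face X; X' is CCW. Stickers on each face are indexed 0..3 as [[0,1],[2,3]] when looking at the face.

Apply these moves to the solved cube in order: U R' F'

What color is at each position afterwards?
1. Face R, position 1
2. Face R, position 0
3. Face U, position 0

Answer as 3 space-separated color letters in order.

After move 1 (U): U=WWWW F=RRGG R=BBRR B=OOBB L=GGOO
After move 2 (R'): R=BRBR U=WBWO F=RWGW D=YRYG B=YOYB
After move 3 (F'): F=WWRG U=WBBB R=RRYR D=GOYG L=GOOW
Query 1: R[1] = R
Query 2: R[0] = R
Query 3: U[0] = W

Answer: R R W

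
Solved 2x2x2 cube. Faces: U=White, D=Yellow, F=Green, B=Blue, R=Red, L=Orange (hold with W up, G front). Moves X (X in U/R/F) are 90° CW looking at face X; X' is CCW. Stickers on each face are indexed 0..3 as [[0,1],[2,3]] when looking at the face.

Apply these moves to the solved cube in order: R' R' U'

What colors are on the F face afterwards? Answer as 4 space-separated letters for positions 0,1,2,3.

After move 1 (R'): R=RRRR U=WBWB F=GWGW D=YGYG B=YBYB
After move 2 (R'): R=RRRR U=WYWY F=GBGB D=YWYW B=GBGB
After move 3 (U'): U=YYWW F=OOGB R=GBRR B=RRGB L=GBOO
Query: F face = OOGB

Answer: O O G B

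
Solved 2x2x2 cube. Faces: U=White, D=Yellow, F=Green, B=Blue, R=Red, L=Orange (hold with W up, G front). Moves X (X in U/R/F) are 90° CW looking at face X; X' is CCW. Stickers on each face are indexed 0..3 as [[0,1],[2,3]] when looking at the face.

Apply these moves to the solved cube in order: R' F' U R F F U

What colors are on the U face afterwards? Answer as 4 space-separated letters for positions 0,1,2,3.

Answer: Y R O R

Derivation:
After move 1 (R'): R=RRRR U=WBWB F=GWGW D=YGYG B=YBYB
After move 2 (F'): F=WWGG U=WBRR R=GRYR D=OOYG L=OBOW
After move 3 (U): U=RWRB F=GRGG R=YBYR B=OBYB L=WWOW
After move 4 (R): R=YYRB U=RRRG F=GOGG D=OYYO B=BBWB
After move 5 (F): F=GGGO U=RRWW R=RYGB D=RYYO L=WOOY
After move 6 (F): F=GGOG U=RRYO R=WYWB D=GRYO L=WROY
After move 7 (U): U=YROR F=WYOG R=BBWB B=WRWB L=GGOY
Query: U face = YROR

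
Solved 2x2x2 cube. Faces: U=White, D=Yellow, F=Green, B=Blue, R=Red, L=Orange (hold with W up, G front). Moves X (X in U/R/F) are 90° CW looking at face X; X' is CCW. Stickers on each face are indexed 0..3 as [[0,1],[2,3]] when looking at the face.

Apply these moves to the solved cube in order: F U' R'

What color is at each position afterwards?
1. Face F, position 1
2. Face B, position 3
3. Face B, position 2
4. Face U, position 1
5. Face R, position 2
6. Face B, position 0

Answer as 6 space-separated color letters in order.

After move 1 (F): F=GGGG U=WWOO R=WRWR D=RRYY L=OYOY
After move 2 (U'): U=WOWO F=OYGG R=GGWR B=WRBB L=BBOY
After move 3 (R'): R=GRGW U=WBWW F=OOGO D=RYYG B=YRRB
Query 1: F[1] = O
Query 2: B[3] = B
Query 3: B[2] = R
Query 4: U[1] = B
Query 5: R[2] = G
Query 6: B[0] = Y

Answer: O B R B G Y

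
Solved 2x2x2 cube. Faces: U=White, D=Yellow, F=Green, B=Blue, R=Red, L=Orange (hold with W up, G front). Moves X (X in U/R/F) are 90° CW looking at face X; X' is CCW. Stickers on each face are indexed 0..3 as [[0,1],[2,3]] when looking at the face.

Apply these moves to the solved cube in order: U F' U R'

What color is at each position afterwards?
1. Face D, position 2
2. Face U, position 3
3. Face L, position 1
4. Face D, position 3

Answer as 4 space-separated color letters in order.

After move 1 (U): U=WWWW F=RRGG R=BBRR B=OOBB L=GGOO
After move 2 (F'): F=RGRG U=WWBR R=YBYR D=GOYY L=GWOW
After move 3 (U): U=BWRW F=YBRG R=OOYR B=GWBB L=RGOW
After move 4 (R'): R=OROY U=BBRG F=YWRW D=GBYG B=YWOB
Query 1: D[2] = Y
Query 2: U[3] = G
Query 3: L[1] = G
Query 4: D[3] = G

Answer: Y G G G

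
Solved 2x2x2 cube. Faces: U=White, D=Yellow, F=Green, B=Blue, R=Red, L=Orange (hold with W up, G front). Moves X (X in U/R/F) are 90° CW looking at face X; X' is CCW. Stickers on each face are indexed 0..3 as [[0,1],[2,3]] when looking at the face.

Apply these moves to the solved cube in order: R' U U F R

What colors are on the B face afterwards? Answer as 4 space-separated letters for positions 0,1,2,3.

Answer: R W W B

Derivation:
After move 1 (R'): R=RRRR U=WBWB F=GWGW D=YGYG B=YBYB
After move 2 (U): U=WWBB F=RRGW R=YBRR B=OOYB L=GWOO
After move 3 (U): U=BWBW F=YBGW R=OORR B=GWYB L=RROO
After move 4 (F): F=GYWB U=BWOR R=BOWR D=ROYG L=RYOG
After move 5 (R): R=WBRO U=BYOB F=GOWG D=RYYG B=RWWB
Query: B face = RWWB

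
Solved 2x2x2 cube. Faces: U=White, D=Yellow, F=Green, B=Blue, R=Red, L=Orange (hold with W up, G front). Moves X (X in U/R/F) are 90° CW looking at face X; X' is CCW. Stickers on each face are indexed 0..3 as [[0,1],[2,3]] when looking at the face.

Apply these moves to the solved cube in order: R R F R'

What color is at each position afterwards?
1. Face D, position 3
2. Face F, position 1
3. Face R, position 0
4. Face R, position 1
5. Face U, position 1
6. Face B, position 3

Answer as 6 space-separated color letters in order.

Answer: B Y R R G B

Derivation:
After move 1 (R): R=RRRR U=WGWG F=GYGY D=YBYB B=WBWB
After move 2 (R): R=RRRR U=WYWY F=GBGB D=YWYW B=GBGB
After move 3 (F): F=GGBB U=WYOO R=WRYR D=RRYW L=OYOW
After move 4 (R'): R=RRWY U=WGOG F=GYBO D=RGYB B=WBRB
Query 1: D[3] = B
Query 2: F[1] = Y
Query 3: R[0] = R
Query 4: R[1] = R
Query 5: U[1] = G
Query 6: B[3] = B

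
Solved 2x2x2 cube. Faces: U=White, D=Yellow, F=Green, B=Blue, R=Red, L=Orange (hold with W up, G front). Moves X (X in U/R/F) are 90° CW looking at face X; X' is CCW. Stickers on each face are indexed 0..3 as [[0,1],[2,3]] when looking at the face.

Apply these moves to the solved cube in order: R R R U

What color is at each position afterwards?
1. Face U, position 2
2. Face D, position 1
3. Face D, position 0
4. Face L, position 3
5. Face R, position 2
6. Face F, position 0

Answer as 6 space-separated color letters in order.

After move 1 (R): R=RRRR U=WGWG F=GYGY D=YBYB B=WBWB
After move 2 (R): R=RRRR U=WYWY F=GBGB D=YWYW B=GBGB
After move 3 (R): R=RRRR U=WBWB F=GWGW D=YGYG B=YBYB
After move 4 (U): U=WWBB F=RRGW R=YBRR B=OOYB L=GWOO
Query 1: U[2] = B
Query 2: D[1] = G
Query 3: D[0] = Y
Query 4: L[3] = O
Query 5: R[2] = R
Query 6: F[0] = R

Answer: B G Y O R R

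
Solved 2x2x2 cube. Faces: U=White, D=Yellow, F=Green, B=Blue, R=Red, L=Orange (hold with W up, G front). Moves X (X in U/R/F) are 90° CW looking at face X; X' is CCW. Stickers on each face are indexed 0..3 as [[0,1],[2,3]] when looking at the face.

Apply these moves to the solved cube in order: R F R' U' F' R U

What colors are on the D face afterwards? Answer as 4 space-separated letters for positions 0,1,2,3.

Answer: B R Y R

Derivation:
After move 1 (R): R=RRRR U=WGWG F=GYGY D=YBYB B=WBWB
After move 2 (F): F=GGYY U=WGOO R=WRGR D=RRYB L=OYOB
After move 3 (R'): R=RRWG U=WWOW F=GGYO D=RGYY B=BBRB
After move 4 (U'): U=WWWO F=OYYO R=GGWG B=RRRB L=BBOB
After move 5 (F'): F=YOOY U=WWGW R=GGRG D=BBYY L=BOOW
After move 6 (R): R=RGGG U=WOGY F=YBOY D=BRYR B=WRWB
After move 7 (U): U=GWYO F=RGOY R=WRGG B=BOWB L=YBOW
Query: D face = BRYR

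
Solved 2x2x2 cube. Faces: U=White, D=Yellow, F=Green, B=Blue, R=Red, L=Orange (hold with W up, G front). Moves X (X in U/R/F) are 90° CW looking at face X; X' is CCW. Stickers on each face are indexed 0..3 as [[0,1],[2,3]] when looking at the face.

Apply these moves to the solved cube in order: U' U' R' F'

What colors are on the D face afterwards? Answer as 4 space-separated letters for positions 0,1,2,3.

After move 1 (U'): U=WWWW F=OOGG R=GGRR B=RRBB L=BBOO
After move 2 (U'): U=WWWW F=BBGG R=OORR B=GGBB L=RROO
After move 3 (R'): R=OROR U=WBWG F=BWGW D=YBYG B=YGYB
After move 4 (F'): F=WWBG U=WBOO R=BRYR D=ROYG L=RGOW
Query: D face = ROYG

Answer: R O Y G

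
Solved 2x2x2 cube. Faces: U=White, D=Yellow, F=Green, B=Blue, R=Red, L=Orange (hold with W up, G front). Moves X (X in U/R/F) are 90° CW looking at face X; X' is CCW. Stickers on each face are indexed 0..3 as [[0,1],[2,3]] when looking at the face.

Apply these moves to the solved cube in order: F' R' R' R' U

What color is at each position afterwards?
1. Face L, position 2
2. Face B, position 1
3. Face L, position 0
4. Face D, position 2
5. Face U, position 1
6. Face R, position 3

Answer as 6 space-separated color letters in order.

After move 1 (F'): F=GGGG U=WWRR R=YRYR D=OOYY L=OWOW
After move 2 (R'): R=RRYY U=WBRB F=GWGR D=OGYG B=YBOB
After move 3 (R'): R=RYRY U=WORY F=GBGB D=OWYR B=GBGB
After move 4 (R'): R=YYRR U=WGRG F=GOGY D=OBYB B=RBWB
After move 5 (U): U=RWGG F=YYGY R=RBRR B=OWWB L=GOOW
Query 1: L[2] = O
Query 2: B[1] = W
Query 3: L[0] = G
Query 4: D[2] = Y
Query 5: U[1] = W
Query 6: R[3] = R

Answer: O W G Y W R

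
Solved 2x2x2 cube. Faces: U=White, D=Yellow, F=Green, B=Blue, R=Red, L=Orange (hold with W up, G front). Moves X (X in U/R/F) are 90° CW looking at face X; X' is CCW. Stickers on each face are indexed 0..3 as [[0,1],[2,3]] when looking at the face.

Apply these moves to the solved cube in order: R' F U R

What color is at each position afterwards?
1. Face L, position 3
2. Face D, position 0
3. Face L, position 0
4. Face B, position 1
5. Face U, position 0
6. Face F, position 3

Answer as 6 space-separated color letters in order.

After move 1 (R'): R=RRRR U=WBWB F=GWGW D=YGYG B=YBYB
After move 2 (F): F=GGWW U=WBOO R=WRBR D=RRYG L=OYOG
After move 3 (U): U=OWOB F=WRWW R=YBBR B=OYYB L=GGOG
After move 4 (R): R=BYRB U=OROW F=WRWG D=RYYO B=BYWB
Query 1: L[3] = G
Query 2: D[0] = R
Query 3: L[0] = G
Query 4: B[1] = Y
Query 5: U[0] = O
Query 6: F[3] = G

Answer: G R G Y O G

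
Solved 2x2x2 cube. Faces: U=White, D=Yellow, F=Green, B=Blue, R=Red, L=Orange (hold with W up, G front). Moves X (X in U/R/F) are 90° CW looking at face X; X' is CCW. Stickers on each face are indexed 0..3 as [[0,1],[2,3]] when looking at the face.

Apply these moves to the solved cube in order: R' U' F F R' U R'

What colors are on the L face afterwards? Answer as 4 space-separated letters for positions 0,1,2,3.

Answer: W B O G

Derivation:
After move 1 (R'): R=RRRR U=WBWB F=GWGW D=YGYG B=YBYB
After move 2 (U'): U=BBWW F=OOGW R=GWRR B=RRYB L=YBOO
After move 3 (F): F=GOWO U=BBOB R=WWWR D=RGYG L=YYOG
After move 4 (F): F=WGOO U=BBGY R=OWBR D=WWYG L=YROG
After move 5 (R'): R=WROB U=BYGR F=WBOY D=WGYO B=GRWB
After move 6 (U): U=GBRY F=WROY R=GROB B=YRWB L=WBOG
After move 7 (R'): R=RBGO U=GWRY F=WBOY D=WRYY B=ORGB
Query: L face = WBOG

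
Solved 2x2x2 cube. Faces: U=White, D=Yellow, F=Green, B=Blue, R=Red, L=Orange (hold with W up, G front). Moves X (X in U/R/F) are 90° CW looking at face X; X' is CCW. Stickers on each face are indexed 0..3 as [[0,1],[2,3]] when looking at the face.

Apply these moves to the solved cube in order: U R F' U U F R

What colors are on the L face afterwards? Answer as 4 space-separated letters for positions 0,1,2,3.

Answer: B G O O

Derivation:
After move 1 (U): U=WWWW F=RRGG R=BBRR B=OOBB L=GGOO
After move 2 (R): R=RBRB U=WRWG F=RYGY D=YBYO B=WOWB
After move 3 (F'): F=YYRG U=WRRR R=BBYB D=GOYO L=GGOW
After move 4 (U): U=RWRR F=BBRG R=WOYB B=GGWB L=YYOW
After move 5 (U): U=RRRW F=WORG R=GGYB B=YYWB L=BBOW
After move 6 (F): F=RWGO U=RRWB R=RGWB D=YGYO L=BGOO
After move 7 (R): R=WRBG U=RWWO F=RGGO D=YWYY B=BYRB
Query: L face = BGOO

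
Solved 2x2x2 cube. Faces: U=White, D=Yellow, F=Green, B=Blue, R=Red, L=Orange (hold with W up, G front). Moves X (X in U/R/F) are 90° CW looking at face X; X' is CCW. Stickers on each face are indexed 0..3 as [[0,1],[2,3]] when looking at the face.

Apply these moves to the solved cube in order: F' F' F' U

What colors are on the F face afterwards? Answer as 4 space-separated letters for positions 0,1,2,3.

Answer: W R G G

Derivation:
After move 1 (F'): F=GGGG U=WWRR R=YRYR D=OOYY L=OWOW
After move 2 (F'): F=GGGG U=WWYY R=OROR D=WWYY L=OROR
After move 3 (F'): F=GGGG U=WWOO R=WRWR D=RRYY L=OYOY
After move 4 (U): U=OWOW F=WRGG R=BBWR B=OYBB L=GGOY
Query: F face = WRGG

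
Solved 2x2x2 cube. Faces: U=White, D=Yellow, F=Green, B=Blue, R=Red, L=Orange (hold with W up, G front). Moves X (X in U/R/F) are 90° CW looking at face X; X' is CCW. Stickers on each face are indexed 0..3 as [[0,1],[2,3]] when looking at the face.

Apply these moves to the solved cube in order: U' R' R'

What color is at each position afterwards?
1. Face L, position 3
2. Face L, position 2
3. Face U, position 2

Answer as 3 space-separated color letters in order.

Answer: O O W

Derivation:
After move 1 (U'): U=WWWW F=OOGG R=GGRR B=RRBB L=BBOO
After move 2 (R'): R=GRGR U=WBWR F=OWGW D=YOYG B=YRYB
After move 3 (R'): R=RRGG U=WYWY F=OBGR D=YWYW B=GROB
Query 1: L[3] = O
Query 2: L[2] = O
Query 3: U[2] = W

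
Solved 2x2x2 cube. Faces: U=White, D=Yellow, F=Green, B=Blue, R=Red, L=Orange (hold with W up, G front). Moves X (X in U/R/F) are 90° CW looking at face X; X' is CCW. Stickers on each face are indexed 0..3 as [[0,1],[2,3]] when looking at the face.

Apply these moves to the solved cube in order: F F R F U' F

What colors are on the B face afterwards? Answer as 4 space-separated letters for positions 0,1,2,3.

After move 1 (F): F=GGGG U=WWOO R=WRWR D=RRYY L=OYOY
After move 2 (F): F=GGGG U=WWYY R=OROR D=WWYY L=OROR
After move 3 (R): R=OORR U=WGYG F=GWGY D=WBYB B=YBWB
After move 4 (F): F=GGYW U=WGRR R=YOGR D=ROYB L=OWOB
After move 5 (U'): U=GRWR F=OWYW R=GGGR B=YOWB L=YBOB
After move 6 (F): F=YOWW U=GRBB R=WGRR D=GGYB L=YROO
Query: B face = YOWB

Answer: Y O W B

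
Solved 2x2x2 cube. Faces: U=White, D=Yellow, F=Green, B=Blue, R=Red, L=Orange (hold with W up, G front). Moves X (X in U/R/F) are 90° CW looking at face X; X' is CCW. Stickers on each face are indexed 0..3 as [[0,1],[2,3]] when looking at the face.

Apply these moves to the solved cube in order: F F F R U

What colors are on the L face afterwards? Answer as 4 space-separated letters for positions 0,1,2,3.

After move 1 (F): F=GGGG U=WWOO R=WRWR D=RRYY L=OYOY
After move 2 (F): F=GGGG U=WWYY R=OROR D=WWYY L=OROR
After move 3 (F): F=GGGG U=WWRR R=YRYR D=OOYY L=OWOW
After move 4 (R): R=YYRR U=WGRG F=GOGY D=OBYB B=RBWB
After move 5 (U): U=RWGG F=YYGY R=RBRR B=OWWB L=GOOW
Query: L face = GOOW

Answer: G O O W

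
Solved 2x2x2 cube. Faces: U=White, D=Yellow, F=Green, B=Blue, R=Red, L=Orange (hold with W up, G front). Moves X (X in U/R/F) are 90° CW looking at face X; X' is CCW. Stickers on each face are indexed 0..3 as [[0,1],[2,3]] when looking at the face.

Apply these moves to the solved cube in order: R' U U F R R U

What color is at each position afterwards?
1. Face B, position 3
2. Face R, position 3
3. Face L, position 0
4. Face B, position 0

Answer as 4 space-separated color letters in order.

Answer: B B G R

Derivation:
After move 1 (R'): R=RRRR U=WBWB F=GWGW D=YGYG B=YBYB
After move 2 (U): U=WWBB F=RRGW R=YBRR B=OOYB L=GWOO
After move 3 (U): U=BWBW F=YBGW R=OORR B=GWYB L=RROO
After move 4 (F): F=GYWB U=BWOR R=BOWR D=ROYG L=RYOG
After move 5 (R): R=WBRO U=BYOB F=GOWG D=RYYG B=RWWB
After move 6 (R): R=RWOB U=BOOG F=GYWG D=RWYR B=BWYB
After move 7 (U): U=OBGO F=RWWG R=BWOB B=RYYB L=GYOG
Query 1: B[3] = B
Query 2: R[3] = B
Query 3: L[0] = G
Query 4: B[0] = R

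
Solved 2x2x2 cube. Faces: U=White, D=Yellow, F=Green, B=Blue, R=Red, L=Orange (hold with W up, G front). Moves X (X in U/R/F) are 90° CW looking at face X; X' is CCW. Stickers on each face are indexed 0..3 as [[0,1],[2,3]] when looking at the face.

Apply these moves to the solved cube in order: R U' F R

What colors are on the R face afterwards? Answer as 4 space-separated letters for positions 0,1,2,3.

Answer: W W R Y

Derivation:
After move 1 (R): R=RRRR U=WGWG F=GYGY D=YBYB B=WBWB
After move 2 (U'): U=GGWW F=OOGY R=GYRR B=RRWB L=WBOO
After move 3 (F): F=GOYO U=GGOB R=WYWR D=RGYB L=WYOB
After move 4 (R): R=WWRY U=GOOO F=GGYB D=RWYR B=BRGB
Query: R face = WWRY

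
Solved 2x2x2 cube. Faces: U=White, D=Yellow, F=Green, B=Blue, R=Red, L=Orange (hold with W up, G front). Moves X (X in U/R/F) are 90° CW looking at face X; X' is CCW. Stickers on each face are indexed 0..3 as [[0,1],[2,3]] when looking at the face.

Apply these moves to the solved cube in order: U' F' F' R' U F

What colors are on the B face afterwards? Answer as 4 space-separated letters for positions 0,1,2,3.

Answer: B R W B

Derivation:
After move 1 (U'): U=WWWW F=OOGG R=GGRR B=RRBB L=BBOO
After move 2 (F'): F=OGOG U=WWGR R=YGYR D=BOYY L=BWOW
After move 3 (F'): F=GGOO U=WWYY R=OGBR D=WWYY L=BROG
After move 4 (R'): R=GROB U=WBYR F=GWOY D=WGYO B=YRWB
After move 5 (U): U=YWRB F=GROY R=YROB B=BRWB L=GWOG
After move 6 (F): F=OGYR U=YWGW R=RRBB D=OYYO L=GWOG
Query: B face = BRWB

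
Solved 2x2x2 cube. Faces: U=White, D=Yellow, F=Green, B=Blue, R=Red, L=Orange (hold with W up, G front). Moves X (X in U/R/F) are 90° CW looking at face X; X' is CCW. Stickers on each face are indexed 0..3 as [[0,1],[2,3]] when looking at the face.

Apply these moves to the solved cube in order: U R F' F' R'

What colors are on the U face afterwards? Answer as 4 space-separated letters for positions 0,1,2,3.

Answer: W W B W

Derivation:
After move 1 (U): U=WWWW F=RRGG R=BBRR B=OOBB L=GGOO
After move 2 (R): R=RBRB U=WRWG F=RYGY D=YBYO B=WOWB
After move 3 (F'): F=YYRG U=WRRR R=BBYB D=GOYO L=GGOW
After move 4 (F'): F=YGYR U=WRBY R=OBGB D=GWYO L=GROR
After move 5 (R'): R=BBOG U=WWBW F=YRYY D=GGYR B=OOWB
Query: U face = WWBW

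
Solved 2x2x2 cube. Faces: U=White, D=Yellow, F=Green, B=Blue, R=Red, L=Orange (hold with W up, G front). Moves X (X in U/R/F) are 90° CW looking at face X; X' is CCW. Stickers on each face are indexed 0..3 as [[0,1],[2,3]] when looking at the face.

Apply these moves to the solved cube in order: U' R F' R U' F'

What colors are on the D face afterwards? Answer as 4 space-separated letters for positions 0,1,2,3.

Answer: R W Y W

Derivation:
After move 1 (U'): U=WWWW F=OOGG R=GGRR B=RRBB L=BBOO
After move 2 (R): R=RGRG U=WOWG F=OYGY D=YBYR B=WRWB
After move 3 (F'): F=YYOG U=WORR R=BGYG D=BOYR L=BGOW
After move 4 (R): R=YBGG U=WYRG F=YOOR D=BWYW B=RROB
After move 5 (U'): U=YGWR F=BGOR R=YOGG B=YBOB L=RROW
After move 6 (F'): F=GRBO U=YGYG R=WOBG D=RWYW L=RROW
Query: D face = RWYW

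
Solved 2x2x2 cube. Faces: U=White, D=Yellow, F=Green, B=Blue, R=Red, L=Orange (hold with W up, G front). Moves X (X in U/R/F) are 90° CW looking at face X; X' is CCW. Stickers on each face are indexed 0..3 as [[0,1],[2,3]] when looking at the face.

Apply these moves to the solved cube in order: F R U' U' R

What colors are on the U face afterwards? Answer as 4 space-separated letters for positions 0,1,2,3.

Answer: G B G Y

Derivation:
After move 1 (F): F=GGGG U=WWOO R=WRWR D=RRYY L=OYOY
After move 2 (R): R=WWRR U=WGOG F=GRGY D=RBYB B=OBWB
After move 3 (U'): U=GGWO F=OYGY R=GRRR B=WWWB L=OBOY
After move 4 (U'): U=GOGW F=OBGY R=OYRR B=GRWB L=WWOY
After move 5 (R): R=RORY U=GBGY F=OBGB D=RWYG B=WROB
Query: U face = GBGY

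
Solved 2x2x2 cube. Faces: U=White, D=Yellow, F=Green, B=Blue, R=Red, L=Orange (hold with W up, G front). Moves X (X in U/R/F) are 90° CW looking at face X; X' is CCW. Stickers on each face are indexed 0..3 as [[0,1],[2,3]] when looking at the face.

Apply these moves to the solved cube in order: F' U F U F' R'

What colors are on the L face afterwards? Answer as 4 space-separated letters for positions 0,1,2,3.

After move 1 (F'): F=GGGG U=WWRR R=YRYR D=OOYY L=OWOW
After move 2 (U): U=RWRW F=YRGG R=BBYR B=OWBB L=GGOW
After move 3 (F): F=GYGR U=RWWG R=RBWR D=YBYY L=GOOO
After move 4 (U): U=WRGW F=RBGR R=OWWR B=GOBB L=GYOO
After move 5 (F'): F=BRRG U=WROW R=BWYR D=YOYY L=GWOG
After move 6 (R'): R=WRBY U=WBOG F=BRRW D=YRYG B=YOOB
Query: L face = GWOG

Answer: G W O G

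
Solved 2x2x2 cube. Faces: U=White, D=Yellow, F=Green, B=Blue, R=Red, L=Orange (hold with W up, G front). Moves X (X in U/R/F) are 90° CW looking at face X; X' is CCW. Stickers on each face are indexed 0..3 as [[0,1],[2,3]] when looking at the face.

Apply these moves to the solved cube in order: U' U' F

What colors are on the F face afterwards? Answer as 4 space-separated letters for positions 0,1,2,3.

Answer: G B G B

Derivation:
After move 1 (U'): U=WWWW F=OOGG R=GGRR B=RRBB L=BBOO
After move 2 (U'): U=WWWW F=BBGG R=OORR B=GGBB L=RROO
After move 3 (F): F=GBGB U=WWOR R=WOWR D=ROYY L=RYOY
Query: F face = GBGB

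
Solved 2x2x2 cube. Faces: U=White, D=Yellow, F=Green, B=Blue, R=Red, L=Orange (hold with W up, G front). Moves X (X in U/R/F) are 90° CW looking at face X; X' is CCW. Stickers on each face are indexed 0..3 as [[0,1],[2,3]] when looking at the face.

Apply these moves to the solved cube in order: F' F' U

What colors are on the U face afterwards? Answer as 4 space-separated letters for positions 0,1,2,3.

After move 1 (F'): F=GGGG U=WWRR R=YRYR D=OOYY L=OWOW
After move 2 (F'): F=GGGG U=WWYY R=OROR D=WWYY L=OROR
After move 3 (U): U=YWYW F=ORGG R=BBOR B=ORBB L=GGOR
Query: U face = YWYW

Answer: Y W Y W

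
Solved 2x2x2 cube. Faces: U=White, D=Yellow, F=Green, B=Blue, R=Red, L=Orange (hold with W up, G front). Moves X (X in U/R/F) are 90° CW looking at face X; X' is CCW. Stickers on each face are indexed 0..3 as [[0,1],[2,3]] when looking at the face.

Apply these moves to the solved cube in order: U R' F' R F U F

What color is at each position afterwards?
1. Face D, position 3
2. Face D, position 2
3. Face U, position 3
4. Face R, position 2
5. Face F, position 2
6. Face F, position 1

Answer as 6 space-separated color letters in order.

After move 1 (U): U=WWWW F=RRGG R=BBRR B=OOBB L=GGOO
After move 2 (R'): R=BRBR U=WBWO F=RWGW D=YRYG B=YOYB
After move 3 (F'): F=WWRG U=WBBB R=RRYR D=GOYG L=GOOW
After move 4 (R): R=YRRR U=WWBG F=WORG D=GYYY B=BOBB
After move 5 (F): F=RWGO U=WWWO R=BRGR D=RYYY L=GGOY
After move 6 (U): U=WWOW F=BRGO R=BOGR B=GGBB L=RWOY
After move 7 (F): F=GBOR U=WWYW R=OOWR D=GBYY L=RROY
Query 1: D[3] = Y
Query 2: D[2] = Y
Query 3: U[3] = W
Query 4: R[2] = W
Query 5: F[2] = O
Query 6: F[1] = B

Answer: Y Y W W O B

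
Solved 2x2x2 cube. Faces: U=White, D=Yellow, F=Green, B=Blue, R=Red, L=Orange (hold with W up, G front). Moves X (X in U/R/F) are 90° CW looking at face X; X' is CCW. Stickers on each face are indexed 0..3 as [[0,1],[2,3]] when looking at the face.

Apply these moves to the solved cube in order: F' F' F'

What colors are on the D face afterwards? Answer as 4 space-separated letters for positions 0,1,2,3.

Answer: R R Y Y

Derivation:
After move 1 (F'): F=GGGG U=WWRR R=YRYR D=OOYY L=OWOW
After move 2 (F'): F=GGGG U=WWYY R=OROR D=WWYY L=OROR
After move 3 (F'): F=GGGG U=WWOO R=WRWR D=RRYY L=OYOY
Query: D face = RRYY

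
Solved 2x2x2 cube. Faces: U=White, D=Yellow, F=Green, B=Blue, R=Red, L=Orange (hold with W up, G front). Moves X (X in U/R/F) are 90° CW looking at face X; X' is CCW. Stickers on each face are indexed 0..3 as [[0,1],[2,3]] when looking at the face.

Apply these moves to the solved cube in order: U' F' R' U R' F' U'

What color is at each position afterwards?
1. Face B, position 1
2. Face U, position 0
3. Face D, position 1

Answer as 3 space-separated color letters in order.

After move 1 (U'): U=WWWW F=OOGG R=GGRR B=RRBB L=BBOO
After move 2 (F'): F=OGOG U=WWGR R=YGYR D=BOYY L=BWOW
After move 3 (R'): R=GRYY U=WBGR F=OWOR D=BGYG B=YROB
After move 4 (U): U=GWRB F=GROR R=YRYY B=BWOB L=OWOW
After move 5 (R'): R=RYYY U=GORB F=GWOB D=BRYR B=GWGB
After move 6 (F'): F=WBGO U=GORY R=RYBY D=WWYR L=OBOR
After move 7 (U'): U=OYGR F=OBGO R=WBBY B=RYGB L=GWOR
Query 1: B[1] = Y
Query 2: U[0] = O
Query 3: D[1] = W

Answer: Y O W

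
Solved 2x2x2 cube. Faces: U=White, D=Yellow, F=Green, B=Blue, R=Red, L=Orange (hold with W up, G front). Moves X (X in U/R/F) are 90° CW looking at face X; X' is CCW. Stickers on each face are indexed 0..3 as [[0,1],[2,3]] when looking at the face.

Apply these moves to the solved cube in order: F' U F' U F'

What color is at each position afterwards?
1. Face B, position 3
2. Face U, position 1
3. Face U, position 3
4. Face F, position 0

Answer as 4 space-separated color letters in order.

Answer: B R O B

Derivation:
After move 1 (F'): F=GGGG U=WWRR R=YRYR D=OOYY L=OWOW
After move 2 (U): U=RWRW F=YRGG R=BBYR B=OWBB L=GGOW
After move 3 (F'): F=RGYG U=RWBY R=OBOR D=GWYY L=GWOR
After move 4 (U): U=BRYW F=OBYG R=OWOR B=GWBB L=RGOR
After move 5 (F'): F=BGOY U=BROO R=WWGR D=GRYY L=RWOY
Query 1: B[3] = B
Query 2: U[1] = R
Query 3: U[3] = O
Query 4: F[0] = B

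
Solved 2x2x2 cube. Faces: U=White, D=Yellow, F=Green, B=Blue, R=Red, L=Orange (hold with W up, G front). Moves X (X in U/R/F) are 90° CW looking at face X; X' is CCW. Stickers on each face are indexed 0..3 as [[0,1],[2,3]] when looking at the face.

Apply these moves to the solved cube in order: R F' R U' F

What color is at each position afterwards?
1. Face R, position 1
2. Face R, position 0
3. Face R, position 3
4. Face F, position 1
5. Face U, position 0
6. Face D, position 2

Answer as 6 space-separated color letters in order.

Answer: O W R O Y Y

Derivation:
After move 1 (R): R=RRRR U=WGWG F=GYGY D=YBYB B=WBWB
After move 2 (F'): F=YYGG U=WGRR R=BRYR D=OOYB L=OGOW
After move 3 (R): R=YBRR U=WYRG F=YOGB D=OWYW B=RBGB
After move 4 (U'): U=YGWR F=OGGB R=YORR B=YBGB L=RBOW
After move 5 (F): F=GOBG U=YGWB R=WORR D=RYYW L=ROOW
Query 1: R[1] = O
Query 2: R[0] = W
Query 3: R[3] = R
Query 4: F[1] = O
Query 5: U[0] = Y
Query 6: D[2] = Y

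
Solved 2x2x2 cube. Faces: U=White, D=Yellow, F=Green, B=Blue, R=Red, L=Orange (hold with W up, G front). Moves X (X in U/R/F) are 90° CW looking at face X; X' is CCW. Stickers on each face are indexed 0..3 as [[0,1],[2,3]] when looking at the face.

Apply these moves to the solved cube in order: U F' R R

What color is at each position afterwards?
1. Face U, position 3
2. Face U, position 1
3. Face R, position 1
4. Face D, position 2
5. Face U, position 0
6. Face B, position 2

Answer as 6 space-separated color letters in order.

Answer: Y O Y Y W G

Derivation:
After move 1 (U): U=WWWW F=RRGG R=BBRR B=OOBB L=GGOO
After move 2 (F'): F=RGRG U=WWBR R=YBYR D=GOYY L=GWOW
After move 3 (R): R=YYRB U=WGBG F=RORY D=GBYO B=ROWB
After move 4 (R): R=RYBY U=WOBY F=RBRO D=GWYR B=GOGB
Query 1: U[3] = Y
Query 2: U[1] = O
Query 3: R[1] = Y
Query 4: D[2] = Y
Query 5: U[0] = W
Query 6: B[2] = G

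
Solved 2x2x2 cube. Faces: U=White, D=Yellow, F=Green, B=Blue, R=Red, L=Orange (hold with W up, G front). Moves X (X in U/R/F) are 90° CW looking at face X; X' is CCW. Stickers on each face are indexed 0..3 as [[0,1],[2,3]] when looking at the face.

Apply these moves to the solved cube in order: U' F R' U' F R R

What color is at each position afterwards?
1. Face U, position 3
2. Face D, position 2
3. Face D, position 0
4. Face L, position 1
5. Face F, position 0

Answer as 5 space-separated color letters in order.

After move 1 (U'): U=WWWW F=OOGG R=GGRR B=RRBB L=BBOO
After move 2 (F): F=GOGO U=WWOB R=WGWR D=RGYY L=BYOY
After move 3 (R'): R=GRWW U=WBOR F=GWGB D=ROYO B=YRGB
After move 4 (U'): U=BRWO F=BYGB R=GWWW B=GRGB L=YROY
After move 5 (F): F=GBBY U=BRYR R=WWOW D=WGYO L=YROO
After move 6 (R): R=OWWW U=BBYY F=GGBO D=WGYG B=RRRB
After move 7 (R): R=WOWW U=BGYO F=GGBG D=WRYR B=YRBB
Query 1: U[3] = O
Query 2: D[2] = Y
Query 3: D[0] = W
Query 4: L[1] = R
Query 5: F[0] = G

Answer: O Y W R G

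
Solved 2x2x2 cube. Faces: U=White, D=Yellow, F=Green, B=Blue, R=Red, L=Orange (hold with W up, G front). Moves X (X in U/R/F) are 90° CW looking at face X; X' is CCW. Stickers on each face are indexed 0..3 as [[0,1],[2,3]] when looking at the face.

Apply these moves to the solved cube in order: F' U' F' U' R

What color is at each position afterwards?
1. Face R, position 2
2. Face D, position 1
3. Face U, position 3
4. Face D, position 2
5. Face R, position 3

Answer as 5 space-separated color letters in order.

After move 1 (F'): F=GGGG U=WWRR R=YRYR D=OOYY L=OWOW
After move 2 (U'): U=WRWR F=OWGG R=GGYR B=YRBB L=BBOW
After move 3 (F'): F=WGOG U=WRGY R=OGOR D=BWYY L=BROW
After move 4 (U'): U=RYWG F=BROG R=WGOR B=OGBB L=YROW
After move 5 (R): R=OWRG U=RRWG F=BWOY D=BBYO B=GGYB
Query 1: R[2] = R
Query 2: D[1] = B
Query 3: U[3] = G
Query 4: D[2] = Y
Query 5: R[3] = G

Answer: R B G Y G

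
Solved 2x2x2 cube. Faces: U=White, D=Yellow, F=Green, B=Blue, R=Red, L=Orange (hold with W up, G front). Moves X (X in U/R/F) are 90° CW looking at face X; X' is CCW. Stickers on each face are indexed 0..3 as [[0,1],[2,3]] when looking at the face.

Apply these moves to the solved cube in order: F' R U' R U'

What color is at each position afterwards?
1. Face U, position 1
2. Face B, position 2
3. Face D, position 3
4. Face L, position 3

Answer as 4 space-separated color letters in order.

Answer: Y G Y W

Derivation:
After move 1 (F'): F=GGGG U=WWRR R=YRYR D=OOYY L=OWOW
After move 2 (R): R=YYRR U=WGRG F=GOGY D=OBYB B=RBWB
After move 3 (U'): U=GGWR F=OWGY R=GORR B=YYWB L=RBOW
After move 4 (R): R=RGRO U=GWWY F=OBGB D=OWYY B=RYGB
After move 5 (U'): U=WYGW F=RBGB R=OBRO B=RGGB L=RYOW
Query 1: U[1] = Y
Query 2: B[2] = G
Query 3: D[3] = Y
Query 4: L[3] = W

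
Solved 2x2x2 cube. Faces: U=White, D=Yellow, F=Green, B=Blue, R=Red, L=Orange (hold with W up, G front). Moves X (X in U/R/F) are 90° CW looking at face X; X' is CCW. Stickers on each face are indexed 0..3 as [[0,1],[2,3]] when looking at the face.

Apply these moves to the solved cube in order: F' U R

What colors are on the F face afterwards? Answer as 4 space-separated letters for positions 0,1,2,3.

After move 1 (F'): F=GGGG U=WWRR R=YRYR D=OOYY L=OWOW
After move 2 (U): U=RWRW F=YRGG R=BBYR B=OWBB L=GGOW
After move 3 (R): R=YBRB U=RRRG F=YOGY D=OBYO B=WWWB
Query: F face = YOGY

Answer: Y O G Y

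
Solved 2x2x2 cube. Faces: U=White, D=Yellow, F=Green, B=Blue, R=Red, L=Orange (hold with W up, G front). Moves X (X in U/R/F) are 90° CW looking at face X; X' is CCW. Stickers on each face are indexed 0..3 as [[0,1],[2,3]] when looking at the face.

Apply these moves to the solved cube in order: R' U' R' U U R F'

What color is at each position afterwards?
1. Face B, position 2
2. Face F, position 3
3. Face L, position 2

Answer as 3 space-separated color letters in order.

Answer: W G O

Derivation:
After move 1 (R'): R=RRRR U=WBWB F=GWGW D=YGYG B=YBYB
After move 2 (U'): U=BBWW F=OOGW R=GWRR B=RRYB L=YBOO
After move 3 (R'): R=WRGR U=BYWR F=OBGW D=YOYW B=GRGB
After move 4 (U): U=WBRY F=WRGW R=GRGR B=YBGB L=OBOO
After move 5 (U): U=RWYB F=GRGW R=YBGR B=OBGB L=WROO
After move 6 (R): R=GYRB U=RRYW F=GOGW D=YGYO B=BBWB
After move 7 (F'): F=OWGG U=RRGR R=GYYB D=ROYO L=WWOY
Query 1: B[2] = W
Query 2: F[3] = G
Query 3: L[2] = O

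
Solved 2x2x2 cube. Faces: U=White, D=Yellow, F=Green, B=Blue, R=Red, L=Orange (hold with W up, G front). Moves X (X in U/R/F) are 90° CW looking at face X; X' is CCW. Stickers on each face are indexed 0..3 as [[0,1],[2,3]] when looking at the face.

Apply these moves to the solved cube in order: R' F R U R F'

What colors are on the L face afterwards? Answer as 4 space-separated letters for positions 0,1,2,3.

Answer: G G O W

Derivation:
After move 1 (R'): R=RRRR U=WBWB F=GWGW D=YGYG B=YBYB
After move 2 (F): F=GGWW U=WBOO R=WRBR D=RRYG L=OYOG
After move 3 (R): R=BWRR U=WGOW F=GRWG D=RYYY B=OBBB
After move 4 (U): U=OWWG F=BWWG R=OBRR B=OYBB L=GROG
After move 5 (R): R=RORB U=OWWG F=BYWY D=RBYO B=GYWB
After move 6 (F'): F=YYBW U=OWRR R=BORB D=RGYO L=GGOW
Query: L face = GGOW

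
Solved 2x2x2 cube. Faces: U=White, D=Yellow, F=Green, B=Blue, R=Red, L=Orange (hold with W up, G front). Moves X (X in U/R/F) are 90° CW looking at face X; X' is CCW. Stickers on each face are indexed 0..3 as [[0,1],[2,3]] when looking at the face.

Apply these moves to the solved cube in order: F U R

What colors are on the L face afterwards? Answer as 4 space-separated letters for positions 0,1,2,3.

After move 1 (F): F=GGGG U=WWOO R=WRWR D=RRYY L=OYOY
After move 2 (U): U=OWOW F=WRGG R=BBWR B=OYBB L=GGOY
After move 3 (R): R=WBRB U=OROG F=WRGY D=RBYO B=WYWB
Query: L face = GGOY

Answer: G G O Y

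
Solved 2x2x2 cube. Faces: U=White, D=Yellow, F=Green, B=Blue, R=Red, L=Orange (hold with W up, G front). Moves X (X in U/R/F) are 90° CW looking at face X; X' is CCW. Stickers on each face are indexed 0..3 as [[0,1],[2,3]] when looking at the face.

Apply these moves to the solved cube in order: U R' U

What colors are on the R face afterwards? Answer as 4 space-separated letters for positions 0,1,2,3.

After move 1 (U): U=WWWW F=RRGG R=BBRR B=OOBB L=GGOO
After move 2 (R'): R=BRBR U=WBWO F=RWGW D=YRYG B=YOYB
After move 3 (U): U=WWOB F=BRGW R=YOBR B=GGYB L=RWOO
Query: R face = YOBR

Answer: Y O B R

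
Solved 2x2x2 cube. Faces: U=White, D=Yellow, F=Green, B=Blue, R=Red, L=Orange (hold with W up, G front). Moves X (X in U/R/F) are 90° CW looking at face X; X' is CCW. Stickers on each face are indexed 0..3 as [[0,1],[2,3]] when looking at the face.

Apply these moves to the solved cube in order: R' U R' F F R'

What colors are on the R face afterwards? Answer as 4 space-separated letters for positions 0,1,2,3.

After move 1 (R'): R=RRRR U=WBWB F=GWGW D=YGYG B=YBYB
After move 2 (U): U=WWBB F=RRGW R=YBRR B=OOYB L=GWOO
After move 3 (R'): R=BRYR U=WYBO F=RWGB D=YRYW B=GOGB
After move 4 (F): F=GRBW U=WYOW R=BROR D=YBYW L=GYOR
After move 5 (F): F=BGWR U=WYRY R=ORWR D=OBYW L=GYOB
After move 6 (R'): R=RROW U=WGRG F=BYWY D=OGYR B=WOBB
Query: R face = RROW

Answer: R R O W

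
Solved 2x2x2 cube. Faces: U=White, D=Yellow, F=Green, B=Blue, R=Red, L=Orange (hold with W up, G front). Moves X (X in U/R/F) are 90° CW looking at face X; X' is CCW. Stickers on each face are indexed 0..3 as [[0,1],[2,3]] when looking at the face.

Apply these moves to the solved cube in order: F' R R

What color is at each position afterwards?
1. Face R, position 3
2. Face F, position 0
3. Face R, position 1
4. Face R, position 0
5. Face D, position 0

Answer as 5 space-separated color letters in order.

After move 1 (F'): F=GGGG U=WWRR R=YRYR D=OOYY L=OWOW
After move 2 (R): R=YYRR U=WGRG F=GOGY D=OBYB B=RBWB
After move 3 (R): R=RYRY U=WORY F=GBGB D=OWYR B=GBGB
Query 1: R[3] = Y
Query 2: F[0] = G
Query 3: R[1] = Y
Query 4: R[0] = R
Query 5: D[0] = O

Answer: Y G Y R O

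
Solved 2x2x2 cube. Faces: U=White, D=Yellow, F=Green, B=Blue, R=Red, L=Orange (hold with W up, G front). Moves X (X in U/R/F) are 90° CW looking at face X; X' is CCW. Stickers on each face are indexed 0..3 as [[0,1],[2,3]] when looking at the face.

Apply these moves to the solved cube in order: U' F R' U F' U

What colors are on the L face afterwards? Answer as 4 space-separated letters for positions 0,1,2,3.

After move 1 (U'): U=WWWW F=OOGG R=GGRR B=RRBB L=BBOO
After move 2 (F): F=GOGO U=WWOB R=WGWR D=RGYY L=BYOY
After move 3 (R'): R=GRWW U=WBOR F=GWGB D=ROYO B=YRGB
After move 4 (U): U=OWRB F=GRGB R=YRWW B=BYGB L=GWOY
After move 5 (F'): F=RBGG U=OWYW R=ORRW D=WYYO L=GBOR
After move 6 (U): U=YOWW F=ORGG R=BYRW B=GBGB L=RBOR
Query: L face = RBOR

Answer: R B O R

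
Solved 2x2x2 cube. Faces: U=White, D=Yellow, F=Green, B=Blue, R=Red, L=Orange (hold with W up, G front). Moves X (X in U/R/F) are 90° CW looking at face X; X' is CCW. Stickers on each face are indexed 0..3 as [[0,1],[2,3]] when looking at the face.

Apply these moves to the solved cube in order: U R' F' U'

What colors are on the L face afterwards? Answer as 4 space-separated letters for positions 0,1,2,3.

Answer: Y O O W

Derivation:
After move 1 (U): U=WWWW F=RRGG R=BBRR B=OOBB L=GGOO
After move 2 (R'): R=BRBR U=WBWO F=RWGW D=YRYG B=YOYB
After move 3 (F'): F=WWRG U=WBBB R=RRYR D=GOYG L=GOOW
After move 4 (U'): U=BBWB F=GORG R=WWYR B=RRYB L=YOOW
Query: L face = YOOW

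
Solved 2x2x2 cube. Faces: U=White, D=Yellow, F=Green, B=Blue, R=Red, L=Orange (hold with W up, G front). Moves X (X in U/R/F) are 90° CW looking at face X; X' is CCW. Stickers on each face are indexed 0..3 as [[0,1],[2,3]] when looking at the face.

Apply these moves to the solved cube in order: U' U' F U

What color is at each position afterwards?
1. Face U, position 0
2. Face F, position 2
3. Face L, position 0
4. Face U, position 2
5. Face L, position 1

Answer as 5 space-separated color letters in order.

After move 1 (U'): U=WWWW F=OOGG R=GGRR B=RRBB L=BBOO
After move 2 (U'): U=WWWW F=BBGG R=OORR B=GGBB L=RROO
After move 3 (F): F=GBGB U=WWOR R=WOWR D=ROYY L=RYOY
After move 4 (U): U=OWRW F=WOGB R=GGWR B=RYBB L=GBOY
Query 1: U[0] = O
Query 2: F[2] = G
Query 3: L[0] = G
Query 4: U[2] = R
Query 5: L[1] = B

Answer: O G G R B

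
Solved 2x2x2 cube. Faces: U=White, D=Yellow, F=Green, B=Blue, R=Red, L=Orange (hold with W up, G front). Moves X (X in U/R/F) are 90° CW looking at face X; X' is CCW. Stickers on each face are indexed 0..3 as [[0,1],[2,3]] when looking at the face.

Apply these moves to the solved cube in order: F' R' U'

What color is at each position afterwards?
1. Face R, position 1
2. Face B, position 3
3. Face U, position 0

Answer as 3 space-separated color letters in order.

Answer: W B B

Derivation:
After move 1 (F'): F=GGGG U=WWRR R=YRYR D=OOYY L=OWOW
After move 2 (R'): R=RRYY U=WBRB F=GWGR D=OGYG B=YBOB
After move 3 (U'): U=BBWR F=OWGR R=GWYY B=RROB L=YBOW
Query 1: R[1] = W
Query 2: B[3] = B
Query 3: U[0] = B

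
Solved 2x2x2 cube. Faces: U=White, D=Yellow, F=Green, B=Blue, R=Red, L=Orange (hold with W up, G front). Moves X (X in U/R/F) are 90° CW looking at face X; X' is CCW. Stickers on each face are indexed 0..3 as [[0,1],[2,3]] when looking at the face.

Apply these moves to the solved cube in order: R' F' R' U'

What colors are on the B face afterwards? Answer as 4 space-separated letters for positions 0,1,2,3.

After move 1 (R'): R=RRRR U=WBWB F=GWGW D=YGYG B=YBYB
After move 2 (F'): F=WWGG U=WBRR R=GRYR D=OOYG L=OBOW
After move 3 (R'): R=RRGY U=WYRY F=WBGR D=OWYG B=GBOB
After move 4 (U'): U=YYWR F=OBGR R=WBGY B=RROB L=GBOW
Query: B face = RROB

Answer: R R O B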